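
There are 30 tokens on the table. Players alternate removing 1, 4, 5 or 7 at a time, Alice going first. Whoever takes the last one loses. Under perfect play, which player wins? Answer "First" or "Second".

First

Positions where the player to move wins (W) vs loses (L):
i:   0  1  2  3  4  5  6  7  8  9 10 11 12 13 14 15 16 17 18 19 20 21 22 23 24 25 26 27 28 29 30
     W  L  W  L  W  W  W  W  W  L  W  L  W  W  W  W  W  L  W  L  W  W  W  W  W  L  W  L  W  W  W
Position 30 is W, so the first player wins.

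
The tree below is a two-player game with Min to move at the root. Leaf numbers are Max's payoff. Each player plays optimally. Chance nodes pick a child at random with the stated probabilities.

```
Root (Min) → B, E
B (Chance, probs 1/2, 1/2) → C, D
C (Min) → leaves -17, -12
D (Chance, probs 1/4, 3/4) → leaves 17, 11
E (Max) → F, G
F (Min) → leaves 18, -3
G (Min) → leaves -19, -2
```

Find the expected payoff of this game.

C (Min): min(-17, -12) = -17
D (Chance): 1/4·17 + 3/4·11 = 12.5
B (Chance): 1/2·-17 + 1/2·12.5 = -2.25
F (Min): min(18, -3) = -3
G (Min): min(-19, -2) = -19
E (Max): max(-3, -19) = -3
Root (Min): min(-2.25, -3) = -3

-3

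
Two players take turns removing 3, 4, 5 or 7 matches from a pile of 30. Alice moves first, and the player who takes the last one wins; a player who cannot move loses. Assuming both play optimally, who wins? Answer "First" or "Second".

Second

i:   0  1  2  3  4  5  6  7  8  9 10 11 12 13 14 15 16 17 18 19 20 21 22 23 24 25 26 27 28 29 30
     L  L  L  W  W  W  W  W  W  W  L  L  L  W  W  W  W  W  W  W  L  L  L  W  W  W  W  W  W  W  L
Position 30 is L, so the second player wins.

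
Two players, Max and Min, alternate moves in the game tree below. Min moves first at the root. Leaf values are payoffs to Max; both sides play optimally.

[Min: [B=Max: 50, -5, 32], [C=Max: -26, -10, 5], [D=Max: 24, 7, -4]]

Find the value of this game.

5

B (Max): max(50, -5, 32) = 50
C (Max): max(-26, -10, 5) = 5
D (Max): max(24, 7, -4) = 24
Root (Min): min(50, 5, 24) = 5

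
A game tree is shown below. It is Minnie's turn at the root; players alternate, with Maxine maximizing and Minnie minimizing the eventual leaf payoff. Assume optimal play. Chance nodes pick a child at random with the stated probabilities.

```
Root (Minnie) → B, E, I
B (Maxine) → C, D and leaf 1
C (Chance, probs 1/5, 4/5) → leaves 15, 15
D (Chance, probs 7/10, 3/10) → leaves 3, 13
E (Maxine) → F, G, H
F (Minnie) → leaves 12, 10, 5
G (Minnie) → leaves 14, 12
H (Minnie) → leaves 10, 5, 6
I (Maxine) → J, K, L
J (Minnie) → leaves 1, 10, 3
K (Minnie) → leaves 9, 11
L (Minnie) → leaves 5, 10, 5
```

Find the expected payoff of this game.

C (Chance): 1/5·15 + 4/5·15 = 15
D (Chance): 7/10·3 + 3/10·13 = 6
B (Maxine): max(15, 6, 1) = 15
F (Minnie): min(12, 10, 5) = 5
G (Minnie): min(14, 12) = 12
H (Minnie): min(10, 5, 6) = 5
E (Maxine): max(5, 12, 5) = 12
J (Minnie): min(1, 10, 3) = 1
K (Minnie): min(9, 11) = 9
L (Minnie): min(5, 10, 5) = 5
I (Maxine): max(1, 9, 5) = 9
Root (Minnie): min(15, 12, 9) = 9

9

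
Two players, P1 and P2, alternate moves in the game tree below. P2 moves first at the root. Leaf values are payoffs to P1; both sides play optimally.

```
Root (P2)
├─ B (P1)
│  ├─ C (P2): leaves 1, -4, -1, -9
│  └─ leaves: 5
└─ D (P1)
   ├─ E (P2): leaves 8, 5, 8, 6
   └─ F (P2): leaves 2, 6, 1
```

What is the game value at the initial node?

5

C (P2): min(1, -4, -1, -9) = -9
B (P1): max(-9, 5) = 5
E (P2): min(8, 5, 8, 6) = 5
F (P2): min(2, 6, 1) = 1
D (P1): max(5, 1) = 5
Root (P2): min(5, 5) = 5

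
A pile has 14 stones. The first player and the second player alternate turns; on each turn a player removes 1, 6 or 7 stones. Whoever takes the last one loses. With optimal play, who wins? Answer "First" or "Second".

Positions where the player to move wins (W) vs loses (L):
i:   0  1  2  3  4  5  6  7  8  9 10 11 12 13 14
     W  L  W  L  W  L  W  W  W  W  W  W  W  L  W
Position 14 is W, so the first player wins.

First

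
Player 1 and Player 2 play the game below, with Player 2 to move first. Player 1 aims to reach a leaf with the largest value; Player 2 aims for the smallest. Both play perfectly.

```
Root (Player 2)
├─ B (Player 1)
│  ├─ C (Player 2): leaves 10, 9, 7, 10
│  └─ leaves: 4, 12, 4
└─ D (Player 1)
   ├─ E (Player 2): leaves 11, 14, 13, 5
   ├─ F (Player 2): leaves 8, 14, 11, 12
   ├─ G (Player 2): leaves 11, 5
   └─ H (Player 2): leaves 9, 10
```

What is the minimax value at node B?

C: min(10, 9, 7, 10) = 7
B: max(7, 4, 12, 4) = 12

12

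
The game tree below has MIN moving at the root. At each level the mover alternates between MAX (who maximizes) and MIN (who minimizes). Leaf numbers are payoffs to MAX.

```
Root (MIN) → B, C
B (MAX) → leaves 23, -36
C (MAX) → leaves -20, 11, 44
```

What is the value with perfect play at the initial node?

23

B (MAX): max(23, -36) = 23
C (MAX): max(-20, 11, 44) = 44
Root (MIN): min(23, 44) = 23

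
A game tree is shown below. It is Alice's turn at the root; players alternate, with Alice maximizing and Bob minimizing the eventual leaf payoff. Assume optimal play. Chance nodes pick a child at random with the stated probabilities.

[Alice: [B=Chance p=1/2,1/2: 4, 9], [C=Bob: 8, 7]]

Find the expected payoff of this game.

B (Chance): 1/2·4 + 1/2·9 = 6.5
C (Bob): min(8, 7) = 7
Root (Alice): max(6.5, 7) = 7

7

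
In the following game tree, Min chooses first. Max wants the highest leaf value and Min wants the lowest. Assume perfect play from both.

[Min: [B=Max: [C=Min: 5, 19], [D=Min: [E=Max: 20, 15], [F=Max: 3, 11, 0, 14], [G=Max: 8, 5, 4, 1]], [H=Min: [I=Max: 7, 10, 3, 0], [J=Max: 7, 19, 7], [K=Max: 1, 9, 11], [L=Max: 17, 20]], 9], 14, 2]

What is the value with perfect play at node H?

I: max(7, 10, 3, 0) = 10
J: max(7, 19, 7) = 19
K: max(1, 9, 11) = 11
L: max(17, 20) = 20
H: min(10, 19, 11, 20) = 10

10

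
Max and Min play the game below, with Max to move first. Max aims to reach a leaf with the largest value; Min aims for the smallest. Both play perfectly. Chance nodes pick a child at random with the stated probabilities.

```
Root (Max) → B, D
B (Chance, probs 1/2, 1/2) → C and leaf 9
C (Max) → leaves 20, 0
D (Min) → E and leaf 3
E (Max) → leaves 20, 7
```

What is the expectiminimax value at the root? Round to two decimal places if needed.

14.5

C (Max): max(20, 0) = 20
B (Chance): 1/2·20 + 1/2·9 = 14.5
E (Max): max(20, 7) = 20
D (Min): min(20, 3) = 3
Root (Max): max(14.5, 3) = 14.5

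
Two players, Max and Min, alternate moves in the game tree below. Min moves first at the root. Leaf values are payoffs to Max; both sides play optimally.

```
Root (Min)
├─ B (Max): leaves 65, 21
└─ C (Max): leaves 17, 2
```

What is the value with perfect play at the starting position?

B (Max): max(65, 21) = 65
C (Max): max(17, 2) = 17
Root (Min): min(65, 17) = 17

17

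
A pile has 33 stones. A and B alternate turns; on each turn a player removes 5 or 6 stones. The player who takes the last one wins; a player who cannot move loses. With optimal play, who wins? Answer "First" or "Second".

Second

Mark each pile size as W (mover wins) or L (mover loses):
i:   0  1  2  3  4  5  6  7  8  9 10 11 12 13 14 15 16 17 18 19 20 21 22 23 24 25 26 27 28 29 30 31 32 33
     L  L  L  L  L  W  W  W  W  W  W  L  L  L  L  L  W  W  W  W  W  W  L  L  L  L  L  W  W  W  W  W  W  L
Position 33 is L, so the second player wins.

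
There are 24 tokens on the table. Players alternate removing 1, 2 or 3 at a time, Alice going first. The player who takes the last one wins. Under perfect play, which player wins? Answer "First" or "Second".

Second

Compute winning (W) and losing (L) positions by backward induction:
i:   0  1  2  3  4  5  6  7  8  9 10 11 12 13 14 15 16 17 18 19 20 21 22 23 24
     L  W  W  W  L  W  W  W  L  W  W  W  L  W  W  W  L  W  W  W  L  W  W  W  L
Position 24 is L, so the second player wins.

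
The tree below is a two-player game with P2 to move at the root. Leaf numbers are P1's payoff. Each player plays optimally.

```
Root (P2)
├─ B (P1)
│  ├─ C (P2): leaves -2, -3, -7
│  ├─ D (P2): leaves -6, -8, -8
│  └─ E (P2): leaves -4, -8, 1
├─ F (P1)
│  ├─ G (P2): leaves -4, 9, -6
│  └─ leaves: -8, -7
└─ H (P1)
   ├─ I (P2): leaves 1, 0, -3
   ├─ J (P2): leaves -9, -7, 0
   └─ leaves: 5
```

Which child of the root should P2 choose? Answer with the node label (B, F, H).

B

C (P2): min(-2, -3, -7) = -7
D (P2): min(-6, -8, -8) = -8
E (P2): min(-4, -8, 1) = -8
B (P1): max(-7, -8, -8) = -7
G (P2): min(-4, 9, -6) = -6
F (P1): max(-6, -8, -7) = -6
I (P2): min(1, 0, -3) = -3
J (P2): min(-9, -7, 0) = -9
H (P1): max(-3, -9, 5) = 5
Root (P2): min(-7, -6, 5) = -7
P2 picks the child with the lowest value: B (value -7).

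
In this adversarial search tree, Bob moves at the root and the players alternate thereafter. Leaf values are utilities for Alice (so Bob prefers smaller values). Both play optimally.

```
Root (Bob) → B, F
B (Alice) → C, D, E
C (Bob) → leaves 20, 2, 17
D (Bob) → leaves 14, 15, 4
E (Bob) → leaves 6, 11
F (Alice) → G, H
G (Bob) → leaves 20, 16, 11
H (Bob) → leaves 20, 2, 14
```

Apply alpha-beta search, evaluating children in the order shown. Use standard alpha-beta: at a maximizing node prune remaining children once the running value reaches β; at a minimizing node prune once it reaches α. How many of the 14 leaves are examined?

11

C [α=-∞,β=+∞]: v=2
D [α=2,β=+∞]: v=4
E [α=4,β=+∞]: v=6
B [α=-∞,β=+∞]: v=6
G [α=-∞,β=6]: v=11
F [α=-∞,β=6]: v=11 after child 1 ≥ β → β-cutoff, skip 1
Root [α=-∞,β=+∞]: v=6
Leaves evaluated: 11 of 14.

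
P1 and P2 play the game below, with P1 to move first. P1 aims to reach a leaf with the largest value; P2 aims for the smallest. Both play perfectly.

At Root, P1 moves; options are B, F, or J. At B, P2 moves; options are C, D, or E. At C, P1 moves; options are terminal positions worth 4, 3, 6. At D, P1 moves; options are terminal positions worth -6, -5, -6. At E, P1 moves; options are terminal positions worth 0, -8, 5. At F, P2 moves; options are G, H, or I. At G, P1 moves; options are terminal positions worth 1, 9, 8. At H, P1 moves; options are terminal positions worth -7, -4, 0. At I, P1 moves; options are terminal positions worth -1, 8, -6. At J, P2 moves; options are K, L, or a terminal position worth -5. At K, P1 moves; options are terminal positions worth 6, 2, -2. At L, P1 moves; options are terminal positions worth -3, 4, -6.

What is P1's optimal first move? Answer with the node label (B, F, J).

C (P1): max(4, 3, 6) = 6
D (P1): max(-6, -5, -6) = -5
E (P1): max(0, -8, 5) = 5
B (P2): min(6, -5, 5) = -5
G (P1): max(1, 9, 8) = 9
H (P1): max(-7, -4, 0) = 0
I (P1): max(-1, 8, -6) = 8
F (P2): min(9, 0, 8) = 0
K (P1): max(6, 2, -2) = 6
L (P1): max(-3, 4, -6) = 4
J (P2): min(6, 4, -5) = -5
Root (P1): max(-5, 0, -5) = 0
P1 picks the child with the highest value: F (value 0).

F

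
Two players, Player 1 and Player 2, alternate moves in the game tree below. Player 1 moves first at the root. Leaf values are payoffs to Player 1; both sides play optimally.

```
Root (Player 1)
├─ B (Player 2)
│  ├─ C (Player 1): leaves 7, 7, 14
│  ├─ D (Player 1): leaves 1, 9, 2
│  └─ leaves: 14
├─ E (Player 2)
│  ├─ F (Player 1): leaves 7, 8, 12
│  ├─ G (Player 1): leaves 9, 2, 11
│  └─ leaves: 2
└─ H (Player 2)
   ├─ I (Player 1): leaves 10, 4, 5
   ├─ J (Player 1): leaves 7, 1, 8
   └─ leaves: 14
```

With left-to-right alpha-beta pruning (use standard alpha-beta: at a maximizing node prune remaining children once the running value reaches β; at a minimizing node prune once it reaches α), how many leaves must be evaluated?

C [α=-∞,β=+∞]: v=14
D [α=-∞,β=14]: v=9
B [α=-∞,β=+∞]: v=9
F [α=9,β=+∞]: v=12
G [α=9,β=12]: v=11
E [α=9,β=+∞]: v=2
I [α=9,β=+∞]: v=10
J [α=9,β=10]: v=8
H [α=9,β=+∞]: v=8 after child 2 ≤ α → α-cutoff, skip 1
Root [α=-∞,β=+∞]: v=9
Leaves evaluated: 20 of 21.

20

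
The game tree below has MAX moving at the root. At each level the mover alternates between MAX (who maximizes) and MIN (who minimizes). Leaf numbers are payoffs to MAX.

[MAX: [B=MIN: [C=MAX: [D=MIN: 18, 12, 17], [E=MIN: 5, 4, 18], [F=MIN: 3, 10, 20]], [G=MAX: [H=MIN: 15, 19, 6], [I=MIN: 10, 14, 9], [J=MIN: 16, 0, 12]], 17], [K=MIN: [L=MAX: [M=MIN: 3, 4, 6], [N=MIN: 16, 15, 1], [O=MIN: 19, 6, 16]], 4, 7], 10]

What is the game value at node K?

M: min(3, 4, 6) = 3
N: min(16, 15, 1) = 1
O: min(19, 6, 16) = 6
L: max(3, 1, 6) = 6
K: min(6, 4, 7) = 4

4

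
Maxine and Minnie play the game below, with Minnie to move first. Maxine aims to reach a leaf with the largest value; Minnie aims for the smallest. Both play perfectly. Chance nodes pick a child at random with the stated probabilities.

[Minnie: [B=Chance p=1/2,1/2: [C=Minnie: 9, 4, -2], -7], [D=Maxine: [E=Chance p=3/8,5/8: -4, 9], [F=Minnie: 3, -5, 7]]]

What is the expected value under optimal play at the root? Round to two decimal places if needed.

-4.5

C (Minnie): min(9, 4, -2) = -2
B (Chance): 1/2·-2 + 1/2·-7 = -4.5
E (Chance): 3/8·-4 + 5/8·9 = 4.12
F (Minnie): min(3, -5, 7) = -5
D (Maxine): max(4.12, -5) = 4.12
Root (Minnie): min(-4.5, 4.12) = -4.5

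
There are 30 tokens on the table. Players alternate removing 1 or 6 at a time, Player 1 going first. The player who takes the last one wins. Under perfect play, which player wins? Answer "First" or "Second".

Second

W/L table (W = player to move can force a win):
i:   0  1  2  3  4  5  6  7  8  9 10 11 12 13 14 15 16 17 18 19 20 21 22 23 24 25 26 27 28 29 30
     L  W  L  W  L  W  W  L  W  L  W  L  W  W  L  W  L  W  L  W  W  L  W  L  W  L  W  W  L  W  L
Position 30 is L, so the second player wins.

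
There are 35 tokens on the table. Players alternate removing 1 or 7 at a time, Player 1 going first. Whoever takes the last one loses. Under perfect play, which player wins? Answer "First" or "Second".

Second

Mark each pile size as W (mover wins) or L (mover loses):
i:   0  1  2  3  4  5  6  7  8  9 10 11 12 13 14 15 16 17 18 19 20 21 22 23 24 25 26 27 28 29 30 31 32 33 34 35
     W  L  W  L  W  L  W  L  W  L  W  L  W  L  W  L  W  L  W  L  W  L  W  L  W  L  W  L  W  L  W  L  W  L  W  L
Position 35 is L, so the second player wins.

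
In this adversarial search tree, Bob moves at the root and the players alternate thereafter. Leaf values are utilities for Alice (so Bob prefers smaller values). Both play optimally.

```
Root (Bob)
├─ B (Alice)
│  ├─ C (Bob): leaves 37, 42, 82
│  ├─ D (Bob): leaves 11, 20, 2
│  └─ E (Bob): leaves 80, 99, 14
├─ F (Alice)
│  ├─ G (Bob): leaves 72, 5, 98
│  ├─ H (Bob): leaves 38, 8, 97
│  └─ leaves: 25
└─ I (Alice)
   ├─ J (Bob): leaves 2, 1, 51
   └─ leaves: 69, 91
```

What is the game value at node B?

C: min(37, 42, 82) = 37
D: min(11, 20, 2) = 2
E: min(80, 99, 14) = 14
B: max(37, 2, 14) = 37

37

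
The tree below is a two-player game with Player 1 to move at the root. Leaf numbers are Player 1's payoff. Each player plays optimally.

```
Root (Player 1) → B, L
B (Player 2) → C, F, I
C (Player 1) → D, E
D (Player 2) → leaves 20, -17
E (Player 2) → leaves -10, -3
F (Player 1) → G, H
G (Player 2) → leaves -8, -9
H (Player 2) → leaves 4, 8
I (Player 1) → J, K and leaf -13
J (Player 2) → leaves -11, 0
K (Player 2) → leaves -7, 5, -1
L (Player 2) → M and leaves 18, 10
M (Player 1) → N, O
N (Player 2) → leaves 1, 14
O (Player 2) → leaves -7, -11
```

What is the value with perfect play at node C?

-10

D: min(20, -17) = -17
E: min(-10, -3) = -10
C: max(-17, -10) = -10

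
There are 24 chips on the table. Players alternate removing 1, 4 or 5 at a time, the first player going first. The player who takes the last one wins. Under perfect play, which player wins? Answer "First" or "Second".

Second

Compute winning (W) and losing (L) positions by backward induction:
i:   0  1  2  3  4  5  6  7  8  9 10 11 12 13 14 15 16 17 18 19 20 21 22 23 24
     L  W  L  W  W  W  W  W  L  W  L  W  W  W  W  W  L  W  L  W  W  W  W  W  L
Position 24 is L, so the second player wins.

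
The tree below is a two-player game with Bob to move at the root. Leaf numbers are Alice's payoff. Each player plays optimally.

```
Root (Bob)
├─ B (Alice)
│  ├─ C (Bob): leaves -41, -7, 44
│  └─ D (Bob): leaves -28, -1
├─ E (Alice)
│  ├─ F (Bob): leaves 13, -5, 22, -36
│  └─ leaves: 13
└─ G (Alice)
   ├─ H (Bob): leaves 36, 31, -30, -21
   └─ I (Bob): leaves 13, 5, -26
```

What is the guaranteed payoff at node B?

-28

C: min(-41, -7, 44) = -41
D: min(-28, -1) = -28
B: max(-41, -28) = -28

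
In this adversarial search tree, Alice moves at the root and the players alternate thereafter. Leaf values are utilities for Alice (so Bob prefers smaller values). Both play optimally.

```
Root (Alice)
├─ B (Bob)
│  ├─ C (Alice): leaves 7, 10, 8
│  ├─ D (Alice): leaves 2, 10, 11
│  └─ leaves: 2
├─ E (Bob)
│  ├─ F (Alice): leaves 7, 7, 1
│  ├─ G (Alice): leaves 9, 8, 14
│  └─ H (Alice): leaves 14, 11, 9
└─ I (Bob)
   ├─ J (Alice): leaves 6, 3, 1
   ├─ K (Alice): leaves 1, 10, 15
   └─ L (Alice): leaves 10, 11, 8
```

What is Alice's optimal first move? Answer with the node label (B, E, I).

C (Alice): max(7, 10, 8) = 10
D (Alice): max(2, 10, 11) = 11
B (Bob): min(10, 11, 2) = 2
F (Alice): max(7, 7, 1) = 7
G (Alice): max(9, 8, 14) = 14
H (Alice): max(14, 11, 9) = 14
E (Bob): min(7, 14, 14) = 7
J (Alice): max(6, 3, 1) = 6
K (Alice): max(1, 10, 15) = 15
L (Alice): max(10, 11, 8) = 11
I (Bob): min(6, 15, 11) = 6
Root (Alice): max(2, 7, 6) = 7
Alice picks the child with the highest value: E (value 7).

E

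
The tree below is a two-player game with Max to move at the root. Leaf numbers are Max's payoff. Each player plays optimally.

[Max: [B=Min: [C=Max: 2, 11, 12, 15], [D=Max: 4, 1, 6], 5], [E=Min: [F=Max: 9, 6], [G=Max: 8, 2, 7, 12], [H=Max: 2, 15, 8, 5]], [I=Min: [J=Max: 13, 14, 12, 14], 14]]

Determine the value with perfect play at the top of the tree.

C (Max): max(2, 11, 12, 15) = 15
D (Max): max(4, 1, 6) = 6
B (Min): min(15, 6, 5) = 5
F (Max): max(9, 6) = 9
G (Max): max(8, 2, 7, 12) = 12
H (Max): max(2, 15, 8, 5) = 15
E (Min): min(9, 12, 15) = 9
J (Max): max(13, 14, 12, 14) = 14
I (Min): min(14, 14) = 14
Root (Max): max(5, 9, 14) = 14

14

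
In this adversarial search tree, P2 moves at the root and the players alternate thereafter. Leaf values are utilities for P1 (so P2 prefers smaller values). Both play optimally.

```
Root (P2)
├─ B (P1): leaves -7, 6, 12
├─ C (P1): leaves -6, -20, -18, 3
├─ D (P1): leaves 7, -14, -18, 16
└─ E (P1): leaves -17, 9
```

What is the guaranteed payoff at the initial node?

B (P1): max(-7, 6, 12) = 12
C (P1): max(-6, -20, -18, 3) = 3
D (P1): max(7, -14, -18, 16) = 16
E (P1): max(-17, 9) = 9
Root (P2): min(12, 3, 16, 9) = 3

3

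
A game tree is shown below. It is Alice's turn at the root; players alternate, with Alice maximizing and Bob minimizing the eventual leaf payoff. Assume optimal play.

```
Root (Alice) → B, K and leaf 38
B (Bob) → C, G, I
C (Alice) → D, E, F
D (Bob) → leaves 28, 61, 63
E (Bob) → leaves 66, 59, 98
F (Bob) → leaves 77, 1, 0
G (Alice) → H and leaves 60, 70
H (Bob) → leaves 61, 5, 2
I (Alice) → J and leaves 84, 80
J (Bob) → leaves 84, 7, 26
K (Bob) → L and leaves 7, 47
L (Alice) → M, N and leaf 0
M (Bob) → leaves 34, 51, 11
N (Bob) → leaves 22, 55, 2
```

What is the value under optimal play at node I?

84

J: min(84, 7, 26) = 7
I: max(7, 84, 80) = 84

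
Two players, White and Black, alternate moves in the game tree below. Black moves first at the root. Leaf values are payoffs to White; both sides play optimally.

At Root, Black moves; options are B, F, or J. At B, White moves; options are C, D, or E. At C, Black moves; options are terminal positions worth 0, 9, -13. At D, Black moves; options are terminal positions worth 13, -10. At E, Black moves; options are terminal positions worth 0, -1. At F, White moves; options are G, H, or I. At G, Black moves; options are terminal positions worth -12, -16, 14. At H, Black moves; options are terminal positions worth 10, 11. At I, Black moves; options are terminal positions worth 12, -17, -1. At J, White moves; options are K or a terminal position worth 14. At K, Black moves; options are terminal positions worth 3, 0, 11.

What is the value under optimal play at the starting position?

C (Black): min(0, 9, -13) = -13
D (Black): min(13, -10) = -10
E (Black): min(0, -1) = -1
B (White): max(-13, -10, -1) = -1
G (Black): min(-12, -16, 14) = -16
H (Black): min(10, 11) = 10
I (Black): min(12, -17, -1) = -17
F (White): max(-16, 10, -17) = 10
K (Black): min(3, 0, 11) = 0
J (White): max(0, 14) = 14
Root (Black): min(-1, 10, 14) = -1

-1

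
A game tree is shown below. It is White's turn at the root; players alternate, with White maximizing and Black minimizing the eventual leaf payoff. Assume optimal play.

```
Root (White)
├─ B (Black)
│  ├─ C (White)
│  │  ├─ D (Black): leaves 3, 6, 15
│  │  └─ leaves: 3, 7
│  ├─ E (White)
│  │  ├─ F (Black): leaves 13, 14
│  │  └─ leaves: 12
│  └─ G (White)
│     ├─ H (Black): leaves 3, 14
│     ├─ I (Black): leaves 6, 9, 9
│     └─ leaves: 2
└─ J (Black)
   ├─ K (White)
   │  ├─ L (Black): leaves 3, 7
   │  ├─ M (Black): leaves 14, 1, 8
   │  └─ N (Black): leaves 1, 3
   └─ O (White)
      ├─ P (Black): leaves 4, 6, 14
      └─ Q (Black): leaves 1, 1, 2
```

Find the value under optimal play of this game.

D (Black): min(3, 6, 15) = 3
C (White): max(3, 3, 7) = 7
F (Black): min(13, 14) = 13
E (White): max(13, 12) = 13
H (Black): min(3, 14) = 3
I (Black): min(6, 9, 9) = 6
G (White): max(3, 6, 2) = 6
B (Black): min(7, 13, 6) = 6
L (Black): min(3, 7) = 3
M (Black): min(14, 1, 8) = 1
N (Black): min(1, 3) = 1
K (White): max(3, 1, 1) = 3
P (Black): min(4, 6, 14) = 4
Q (Black): min(1, 1, 2) = 1
O (White): max(4, 1) = 4
J (Black): min(3, 4) = 3
Root (White): max(6, 3) = 6

6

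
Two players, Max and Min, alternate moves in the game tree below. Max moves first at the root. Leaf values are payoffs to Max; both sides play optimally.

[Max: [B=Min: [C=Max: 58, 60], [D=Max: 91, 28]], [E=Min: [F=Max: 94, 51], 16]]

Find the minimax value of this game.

C (Max): max(58, 60) = 60
D (Max): max(91, 28) = 91
B (Min): min(60, 91) = 60
F (Max): max(94, 51) = 94
E (Min): min(94, 16) = 16
Root (Max): max(60, 16) = 60

60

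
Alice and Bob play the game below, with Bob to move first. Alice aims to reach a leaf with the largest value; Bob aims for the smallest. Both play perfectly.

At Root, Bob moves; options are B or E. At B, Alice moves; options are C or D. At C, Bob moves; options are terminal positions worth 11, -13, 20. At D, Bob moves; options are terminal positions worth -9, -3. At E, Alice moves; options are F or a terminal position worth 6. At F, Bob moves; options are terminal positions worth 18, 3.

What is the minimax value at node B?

C: min(11, -13, 20) = -13
D: min(-9, -3) = -9
B: max(-13, -9) = -9

-9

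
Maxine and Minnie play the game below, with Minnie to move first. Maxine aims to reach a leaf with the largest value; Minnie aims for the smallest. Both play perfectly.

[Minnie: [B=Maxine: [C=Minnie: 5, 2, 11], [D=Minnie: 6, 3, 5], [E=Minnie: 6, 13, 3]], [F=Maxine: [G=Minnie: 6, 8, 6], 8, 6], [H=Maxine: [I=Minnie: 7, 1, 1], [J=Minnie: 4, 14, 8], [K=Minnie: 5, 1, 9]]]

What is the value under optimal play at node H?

I: min(7, 1, 1) = 1
J: min(4, 14, 8) = 4
K: min(5, 1, 9) = 1
H: max(1, 4, 1) = 4

4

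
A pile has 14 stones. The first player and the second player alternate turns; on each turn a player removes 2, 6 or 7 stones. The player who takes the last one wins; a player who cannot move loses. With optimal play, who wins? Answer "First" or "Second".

Positions where the player to move wins (W) vs loses (L):
i:   0  1  2  3  4  5  6  7  8  9 10 11 12 13 14
     L  L  W  W  L  L  W  W  W  L  W  W  W  L  L
Position 14 is L, so the second player wins.

Second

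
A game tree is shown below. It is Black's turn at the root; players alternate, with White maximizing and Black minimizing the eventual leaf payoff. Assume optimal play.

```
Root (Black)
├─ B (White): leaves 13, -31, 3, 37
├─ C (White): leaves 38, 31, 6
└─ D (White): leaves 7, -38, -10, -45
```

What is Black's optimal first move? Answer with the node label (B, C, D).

D

B (White): max(13, -31, 3, 37) = 37
C (White): max(38, 31, 6) = 38
D (White): max(7, -38, -10, -45) = 7
Root (Black): min(37, 38, 7) = 7
Black picks the child with the lowest value: D (value 7).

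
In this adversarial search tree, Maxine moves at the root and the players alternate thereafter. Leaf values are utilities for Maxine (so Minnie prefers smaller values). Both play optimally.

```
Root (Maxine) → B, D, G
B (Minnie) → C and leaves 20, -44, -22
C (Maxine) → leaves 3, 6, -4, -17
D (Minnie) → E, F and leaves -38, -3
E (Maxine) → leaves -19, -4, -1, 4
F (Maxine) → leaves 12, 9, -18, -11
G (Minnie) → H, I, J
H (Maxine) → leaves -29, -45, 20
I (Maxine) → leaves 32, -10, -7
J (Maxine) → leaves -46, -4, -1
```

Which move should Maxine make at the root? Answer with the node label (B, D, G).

C (Maxine): max(3, 6, -4, -17) = 6
B (Minnie): min(6, 20, -44, -22) = -44
E (Maxine): max(-19, -4, -1, 4) = 4
F (Maxine): max(12, 9, -18, -11) = 12
D (Minnie): min(4, 12, -38, -3) = -38
H (Maxine): max(-29, -45, 20) = 20
I (Maxine): max(32, -10, -7) = 32
J (Maxine): max(-46, -4, -1) = -1
G (Minnie): min(20, 32, -1) = -1
Root (Maxine): max(-44, -38, -1) = -1
Maxine picks the child with the highest value: G (value -1).

G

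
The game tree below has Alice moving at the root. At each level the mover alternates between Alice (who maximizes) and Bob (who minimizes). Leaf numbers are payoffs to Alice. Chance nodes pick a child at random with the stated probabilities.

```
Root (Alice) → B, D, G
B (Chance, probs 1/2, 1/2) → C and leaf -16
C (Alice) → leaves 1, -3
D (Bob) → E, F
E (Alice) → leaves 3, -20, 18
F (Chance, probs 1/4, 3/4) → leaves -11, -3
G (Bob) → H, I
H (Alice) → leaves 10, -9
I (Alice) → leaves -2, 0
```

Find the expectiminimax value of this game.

C (Alice): max(1, -3) = 1
B (Chance): 1/2·1 + 1/2·-16 = -7.5
E (Alice): max(3, -20, 18) = 18
F (Chance): 1/4·-11 + 3/4·-3 = -5
D (Bob): min(18, -5) = -5
H (Alice): max(10, -9) = 10
I (Alice): max(-2, 0) = 0
G (Bob): min(10, 0) = 0
Root (Alice): max(-7.5, -5, 0) = 0

0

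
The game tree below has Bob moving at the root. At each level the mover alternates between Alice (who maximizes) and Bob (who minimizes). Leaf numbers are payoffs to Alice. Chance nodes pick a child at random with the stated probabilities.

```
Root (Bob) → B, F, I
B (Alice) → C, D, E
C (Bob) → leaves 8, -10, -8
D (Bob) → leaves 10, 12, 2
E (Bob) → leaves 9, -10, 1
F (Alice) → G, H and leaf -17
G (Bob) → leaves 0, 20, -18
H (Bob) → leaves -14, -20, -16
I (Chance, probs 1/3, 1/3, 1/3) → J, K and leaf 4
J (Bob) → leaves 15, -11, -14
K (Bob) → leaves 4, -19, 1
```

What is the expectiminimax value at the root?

-17

C (Bob): min(8, -10, -8) = -10
D (Bob): min(10, 12, 2) = 2
E (Bob): min(9, -10, 1) = -10
B (Alice): max(-10, 2, -10) = 2
G (Bob): min(0, 20, -18) = -18
H (Bob): min(-14, -20, -16) = -20
F (Alice): max(-18, -20, -17) = -17
J (Bob): min(15, -11, -14) = -14
K (Bob): min(4, -19, 1) = -19
I (Chance): 1/3·-14 + 1/3·-19 + 1/3·4 = -9.67
Root (Bob): min(2, -17, -9.67) = -17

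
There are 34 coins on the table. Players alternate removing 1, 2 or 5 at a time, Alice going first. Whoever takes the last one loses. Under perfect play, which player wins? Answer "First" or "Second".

W/L table (W = player to move can force a win):
i:   0  1  2  3  4  5  6  7  8  9 10 11 12 13 14 15 16 17 18 19 20 21 22 23 24 25 26 27 28 29 30 31 32 33 34
     W  L  W  W  L  W  W  L  W  W  L  W  W  L  W  W  L  W  W  L  W  W  L  W  W  L  W  W  L  W  W  L  W  W  L
Position 34 is L, so the second player wins.

Second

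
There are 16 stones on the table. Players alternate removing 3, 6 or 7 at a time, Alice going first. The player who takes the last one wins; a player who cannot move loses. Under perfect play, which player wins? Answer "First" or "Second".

W/L table (W = player to move can force a win):
i:   0  1  2  3  4  5  6  7  8  9 10 11 12 13 14 15 16
     L  L  L  W  W  W  W  W  W  W  L  L  L  W  W  W  W
Position 16 is W, so the first player wins.

First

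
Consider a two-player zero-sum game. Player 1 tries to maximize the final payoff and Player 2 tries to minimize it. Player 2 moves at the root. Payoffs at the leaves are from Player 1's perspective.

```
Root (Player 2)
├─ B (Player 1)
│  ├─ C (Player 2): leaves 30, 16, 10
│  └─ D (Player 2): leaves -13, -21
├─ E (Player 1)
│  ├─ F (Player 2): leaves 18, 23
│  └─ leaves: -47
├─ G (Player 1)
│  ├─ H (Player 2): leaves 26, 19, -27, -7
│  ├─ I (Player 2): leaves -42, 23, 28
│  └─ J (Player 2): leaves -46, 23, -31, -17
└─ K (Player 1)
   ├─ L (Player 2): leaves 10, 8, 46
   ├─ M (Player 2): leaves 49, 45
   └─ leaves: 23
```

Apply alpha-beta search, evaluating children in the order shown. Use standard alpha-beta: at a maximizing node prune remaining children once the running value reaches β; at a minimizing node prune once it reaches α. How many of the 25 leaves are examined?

C [α=-∞,β=+∞]: v=10
D [α=10,β=+∞]: v=-13 after child 1 ≤ α → α-cutoff, skip 1
B [α=-∞,β=+∞]: v=10
F [α=-∞,β=10]: v=18
E [α=-∞,β=10]: v=18 after child 1 ≥ β → β-cutoff, skip 1
H [α=-∞,β=10]: v=-27
I [α=-27,β=10]: v=-42 after child 1 ≤ α → α-cutoff, skip 2
J [α=-27,β=10]: v=-46 after child 1 ≤ α → α-cutoff, skip 3
G [α=-∞,β=10]: v=-27
L [α=-∞,β=-27]: v=8
K [α=-∞,β=-27]: v=8 after child 1 ≥ β → β-cutoff, skip 2
Root [α=-∞,β=+∞]: v=-27
Leaves evaluated: 15 of 25.

15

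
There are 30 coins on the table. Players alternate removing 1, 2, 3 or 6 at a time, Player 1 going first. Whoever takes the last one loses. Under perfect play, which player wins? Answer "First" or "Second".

Mark each pile size as W (mover wins) or L (mover loses):
i:   0  1  2  3  4  5  6  7  8  9 10 11 12 13 14 15 16 17 18 19 20 21 22 23 24 25 26 27 28 29 30
     W  L  W  W  W  L  W  W  W  L  W  W  W  L  W  W  W  L  W  W  W  L  W  W  W  L  W  W  W  L  W
Position 30 is W, so the first player wins.

First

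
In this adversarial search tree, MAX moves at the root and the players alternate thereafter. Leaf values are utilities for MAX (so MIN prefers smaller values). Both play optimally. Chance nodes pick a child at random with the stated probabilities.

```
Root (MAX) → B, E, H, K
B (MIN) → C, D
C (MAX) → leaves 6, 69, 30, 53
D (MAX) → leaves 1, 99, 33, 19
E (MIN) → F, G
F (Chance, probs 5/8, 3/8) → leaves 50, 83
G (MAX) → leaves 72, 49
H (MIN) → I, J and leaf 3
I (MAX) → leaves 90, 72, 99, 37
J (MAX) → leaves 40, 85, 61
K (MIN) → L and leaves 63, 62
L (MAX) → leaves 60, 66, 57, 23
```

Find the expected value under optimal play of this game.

69

C (MAX): max(6, 69, 30, 53) = 69
D (MAX): max(1, 99, 33, 19) = 99
B (MIN): min(69, 99) = 69
F (Chance): 5/8·50 + 3/8·83 = 62.38
G (MAX): max(72, 49) = 72
E (MIN): min(62.38, 72) = 62.38
I (MAX): max(90, 72, 99, 37) = 99
J (MAX): max(40, 85, 61) = 85
H (MIN): min(99, 85, 3) = 3
L (MAX): max(60, 66, 57, 23) = 66
K (MIN): min(66, 63, 62) = 62
Root (MAX): max(69, 62.38, 3, 62) = 69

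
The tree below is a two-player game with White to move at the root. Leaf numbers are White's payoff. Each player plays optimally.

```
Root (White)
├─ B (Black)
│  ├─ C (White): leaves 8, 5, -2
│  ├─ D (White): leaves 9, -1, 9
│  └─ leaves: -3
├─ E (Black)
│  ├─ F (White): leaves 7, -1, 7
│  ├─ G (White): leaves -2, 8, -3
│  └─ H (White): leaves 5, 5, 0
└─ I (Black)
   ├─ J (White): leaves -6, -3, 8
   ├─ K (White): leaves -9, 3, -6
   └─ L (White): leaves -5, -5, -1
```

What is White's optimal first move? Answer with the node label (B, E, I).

E

C (White): max(8, 5, -2) = 8
D (White): max(9, -1, 9) = 9
B (Black): min(8, 9, -3) = -3
F (White): max(7, -1, 7) = 7
G (White): max(-2, 8, -3) = 8
H (White): max(5, 5, 0) = 5
E (Black): min(7, 8, 5) = 5
J (White): max(-6, -3, 8) = 8
K (White): max(-9, 3, -6) = 3
L (White): max(-5, -5, -1) = -1
I (Black): min(8, 3, -1) = -1
Root (White): max(-3, 5, -1) = 5
White picks the child with the highest value: E (value 5).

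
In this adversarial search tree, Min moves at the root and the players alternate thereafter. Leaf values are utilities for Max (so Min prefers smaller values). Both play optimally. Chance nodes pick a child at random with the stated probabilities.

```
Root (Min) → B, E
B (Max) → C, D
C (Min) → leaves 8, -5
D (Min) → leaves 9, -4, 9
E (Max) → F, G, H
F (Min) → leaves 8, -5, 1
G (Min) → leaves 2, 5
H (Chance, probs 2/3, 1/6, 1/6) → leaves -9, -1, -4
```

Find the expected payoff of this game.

-4

C (Min): min(8, -5) = -5
D (Min): min(9, -4, 9) = -4
B (Max): max(-5, -4) = -4
F (Min): min(8, -5, 1) = -5
G (Min): min(2, 5) = 2
H (Chance): 2/3·-9 + 1/6·-1 + 1/6·-4 = -6.83
E (Max): max(-5, 2, -6.83) = 2
Root (Min): min(-4, 2) = -4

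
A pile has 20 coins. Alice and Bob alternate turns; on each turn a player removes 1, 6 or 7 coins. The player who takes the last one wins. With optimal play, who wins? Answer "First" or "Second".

First

Mark each pile size as W (mover wins) or L (mover loses):
i:   0  1  2  3  4  5  6  7  8  9 10 11 12 13 14 15 16 17 18 19 20
     L  W  L  W  L  W  W  W  W  W  W  W  L  W  L  W  L  W  W  W  W
Position 20 is W, so the first player wins.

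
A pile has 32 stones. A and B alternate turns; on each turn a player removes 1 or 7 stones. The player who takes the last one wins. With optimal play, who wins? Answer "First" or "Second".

Second

i:   0  1  2  3  4  5  6  7  8  9 10 11 12 13 14 15 16 17 18 19 20 21 22 23 24 25 26 27 28 29 30 31 32
     L  W  L  W  L  W  L  W  L  W  L  W  L  W  L  W  L  W  L  W  L  W  L  W  L  W  L  W  L  W  L  W  L
Position 32 is L, so the second player wins.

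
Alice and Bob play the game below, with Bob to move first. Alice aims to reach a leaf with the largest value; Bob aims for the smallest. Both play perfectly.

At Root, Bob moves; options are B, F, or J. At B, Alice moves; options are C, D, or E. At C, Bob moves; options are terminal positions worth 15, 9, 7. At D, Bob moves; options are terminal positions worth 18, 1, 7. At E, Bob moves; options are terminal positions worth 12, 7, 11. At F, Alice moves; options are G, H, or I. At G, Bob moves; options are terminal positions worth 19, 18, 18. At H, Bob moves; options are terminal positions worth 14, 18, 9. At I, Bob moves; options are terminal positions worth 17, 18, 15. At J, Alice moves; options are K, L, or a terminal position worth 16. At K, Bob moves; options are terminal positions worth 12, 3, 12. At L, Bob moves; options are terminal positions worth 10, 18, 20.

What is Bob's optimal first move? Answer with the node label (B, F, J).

C (Bob): min(15, 9, 7) = 7
D (Bob): min(18, 1, 7) = 1
E (Bob): min(12, 7, 11) = 7
B (Alice): max(7, 1, 7) = 7
G (Bob): min(19, 18, 18) = 18
H (Bob): min(14, 18, 9) = 9
I (Bob): min(17, 18, 15) = 15
F (Alice): max(18, 9, 15) = 18
K (Bob): min(12, 3, 12) = 3
L (Bob): min(10, 18, 20) = 10
J (Alice): max(3, 10, 16) = 16
Root (Bob): min(7, 18, 16) = 7
Bob picks the child with the lowest value: B (value 7).

B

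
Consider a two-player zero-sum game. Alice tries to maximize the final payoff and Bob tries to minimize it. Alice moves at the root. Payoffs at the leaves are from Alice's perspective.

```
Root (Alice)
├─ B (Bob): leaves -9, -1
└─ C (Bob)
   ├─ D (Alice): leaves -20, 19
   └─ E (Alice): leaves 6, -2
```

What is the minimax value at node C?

6

D: max(-20, 19) = 19
E: max(6, -2) = 6
C: min(19, 6) = 6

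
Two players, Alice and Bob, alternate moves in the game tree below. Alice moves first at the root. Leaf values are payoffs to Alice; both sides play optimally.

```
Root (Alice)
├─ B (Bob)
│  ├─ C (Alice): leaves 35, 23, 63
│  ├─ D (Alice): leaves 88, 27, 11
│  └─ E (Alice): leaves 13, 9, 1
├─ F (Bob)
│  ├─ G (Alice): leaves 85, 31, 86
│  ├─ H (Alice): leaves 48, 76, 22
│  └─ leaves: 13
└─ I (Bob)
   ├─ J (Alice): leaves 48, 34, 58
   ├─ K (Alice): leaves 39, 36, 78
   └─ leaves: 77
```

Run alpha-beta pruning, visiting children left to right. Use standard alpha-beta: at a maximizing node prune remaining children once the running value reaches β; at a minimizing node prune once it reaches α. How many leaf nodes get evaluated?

C [α=-∞,β=+∞]: v=63
D [α=-∞,β=63]: v=88 after child 1 ≥ β → β-cutoff, skip 2
E [α=-∞,β=63]: v=13
B [α=-∞,β=+∞]: v=13
G [α=13,β=+∞]: v=86
H [α=13,β=86]: v=76
F [α=13,β=+∞]: v=13
J [α=13,β=+∞]: v=58
K [α=13,β=58]: v=78
I [α=13,β=+∞]: v=58
Root [α=-∞,β=+∞]: v=58
Leaves evaluated: 21 of 23.

21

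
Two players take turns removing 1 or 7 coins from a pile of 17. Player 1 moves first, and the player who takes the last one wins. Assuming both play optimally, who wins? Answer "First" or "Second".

First

Positions where the player to move wins (W) vs loses (L):
i:   0  1  2  3  4  5  6  7  8  9 10 11 12 13 14 15 16 17
     L  W  L  W  L  W  L  W  L  W  L  W  L  W  L  W  L  W
Position 17 is W, so the first player wins.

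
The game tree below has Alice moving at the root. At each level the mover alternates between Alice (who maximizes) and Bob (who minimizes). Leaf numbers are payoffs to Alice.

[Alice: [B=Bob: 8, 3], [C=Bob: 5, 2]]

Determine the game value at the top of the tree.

B (Bob): min(8, 3) = 3
C (Bob): min(5, 2) = 2
Root (Alice): max(3, 2) = 3

3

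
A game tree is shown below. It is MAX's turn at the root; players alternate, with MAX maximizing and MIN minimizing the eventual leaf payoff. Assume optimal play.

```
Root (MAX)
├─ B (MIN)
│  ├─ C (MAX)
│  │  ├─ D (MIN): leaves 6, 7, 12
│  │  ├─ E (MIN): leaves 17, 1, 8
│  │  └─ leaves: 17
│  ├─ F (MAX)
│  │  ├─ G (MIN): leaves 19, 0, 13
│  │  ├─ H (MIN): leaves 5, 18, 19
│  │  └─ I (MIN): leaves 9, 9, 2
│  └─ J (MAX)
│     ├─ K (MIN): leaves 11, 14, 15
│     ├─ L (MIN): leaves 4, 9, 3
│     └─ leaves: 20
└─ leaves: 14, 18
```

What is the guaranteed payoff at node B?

D: min(6, 7, 12) = 6
E: min(17, 1, 8) = 1
C: max(6, 1, 17) = 17
G: min(19, 0, 13) = 0
H: min(5, 18, 19) = 5
I: min(9, 9, 2) = 2
F: max(0, 5, 2) = 5
K: min(11, 14, 15) = 11
L: min(4, 9, 3) = 3
J: max(11, 3, 20) = 20
B: min(17, 5, 20) = 5

5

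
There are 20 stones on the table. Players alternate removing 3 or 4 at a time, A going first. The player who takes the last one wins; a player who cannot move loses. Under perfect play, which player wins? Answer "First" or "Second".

First

W/L table (W = player to move can force a win):
i:   0  1  2  3  4  5  6  7  8  9 10 11 12 13 14 15 16 17 18 19 20
     L  L  L  W  W  W  W  L  L  L  W  W  W  W  L  L  L  W  W  W  W
Position 20 is W, so the first player wins.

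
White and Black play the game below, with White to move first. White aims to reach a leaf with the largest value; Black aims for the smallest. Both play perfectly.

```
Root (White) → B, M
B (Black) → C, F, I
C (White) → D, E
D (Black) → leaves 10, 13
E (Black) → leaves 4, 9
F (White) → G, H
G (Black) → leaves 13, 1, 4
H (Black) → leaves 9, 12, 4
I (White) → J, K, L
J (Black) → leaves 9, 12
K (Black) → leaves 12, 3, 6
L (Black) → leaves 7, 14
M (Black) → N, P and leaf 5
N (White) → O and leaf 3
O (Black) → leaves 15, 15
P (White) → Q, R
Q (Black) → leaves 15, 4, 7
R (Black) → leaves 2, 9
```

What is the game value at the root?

D (Black): min(10, 13) = 10
E (Black): min(4, 9) = 4
C (White): max(10, 4) = 10
G (Black): min(13, 1, 4) = 1
H (Black): min(9, 12, 4) = 4
F (White): max(1, 4) = 4
J (Black): min(9, 12) = 9
K (Black): min(12, 3, 6) = 3
L (Black): min(7, 14) = 7
I (White): max(9, 3, 7) = 9
B (Black): min(10, 4, 9) = 4
O (Black): min(15, 15) = 15
N (White): max(15, 3) = 15
Q (Black): min(15, 4, 7) = 4
R (Black): min(2, 9) = 2
P (White): max(4, 2) = 4
M (Black): min(15, 4, 5) = 4
Root (White): max(4, 4) = 4

4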